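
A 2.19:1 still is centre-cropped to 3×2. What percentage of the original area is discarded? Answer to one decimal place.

31.5%

3×2 is narrower than 2.19:1, so the crop keeps the full height and trims the width.
(1.500)/(2.190) ≈ 0.685 of the area survives, leaving 31.51% discarded.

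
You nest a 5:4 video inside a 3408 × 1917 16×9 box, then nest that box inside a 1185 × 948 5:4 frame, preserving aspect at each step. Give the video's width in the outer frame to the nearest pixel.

5:4 in 3408×1917: fills the height, so the video is 2396.25 × 1917.00.
Second fit — the 16×9 canvas into 1185×948 spans the width: 1185.00 × 666.56 (×0.3477 from 3408×1917).
Applying the same ×0.3477: 2396.25 → 833.20.

833 px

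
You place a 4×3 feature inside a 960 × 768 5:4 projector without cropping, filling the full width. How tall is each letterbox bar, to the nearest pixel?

24 px

Content height = 960 × 3/4 ≈ 720.00 px.
768 − 720.00 = 48.00 px of bars (24.00 each).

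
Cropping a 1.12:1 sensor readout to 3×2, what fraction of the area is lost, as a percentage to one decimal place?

The width stays; only height is cut (since 3×2 is wider than 1.12:1).
(1.120)/(1.500) ≈ 0.747 of the area survives, leaving 25.33% discarded.

25.3%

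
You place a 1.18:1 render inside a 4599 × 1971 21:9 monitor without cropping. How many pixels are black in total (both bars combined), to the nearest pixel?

4480517 pixels

1.18:1 is narrower than 21:9, so it spans the full height.
The render is 1971 × 1.180 ≈ 2325.7800 px wide.
Black = 4599 − 2325.7800 = 2273.2200 px.
That's 2273.2200 × 1971 ≈ 4480517 black pixels.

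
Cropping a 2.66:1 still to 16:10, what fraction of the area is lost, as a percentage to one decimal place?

16:10 is narrower than 2.66:1, so the crop keeps the full height and trims the width.
(1.600)/(2.660) ≈ 0.602 of the area survives, leaving 39.85% discarded.

39.8%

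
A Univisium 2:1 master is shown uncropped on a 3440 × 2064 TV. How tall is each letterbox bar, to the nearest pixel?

Univisium 2:1 is wider than 5:3, so it spans the full width.
Content height = 3440 × 1/2 ≈ 1720.00 px.
Black = 2064 − 1720.00 = 344.00 px, or 172.00 per bar.

172 px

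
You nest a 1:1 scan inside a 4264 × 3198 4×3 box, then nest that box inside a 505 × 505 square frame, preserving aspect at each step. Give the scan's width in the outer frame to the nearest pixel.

379 px

Inside the 4264×3198 canvas the scan is height-limited at 3198.00 × 3198.00.
The 4×3 canvas is width-limited in 505×505, giving 505.00 × 378.75; scale factor 0.1184.
So the scan's width is 3198.00 × 0.1184 ≈ 378.75.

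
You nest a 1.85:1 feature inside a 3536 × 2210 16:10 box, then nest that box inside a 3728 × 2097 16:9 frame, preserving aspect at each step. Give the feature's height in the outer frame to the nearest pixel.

Inside the 3536×2210 canvas the feature is width-limited at 3536.00 × 1911.35.
16:10 in 3728×2097: fills the height, so the intermediate becomes 3355.20 × 2097.00 — a scale of ×0.9489.
The feature scales with it: height 1911.35 × 0.9489 ≈ 1813.62.

1814 px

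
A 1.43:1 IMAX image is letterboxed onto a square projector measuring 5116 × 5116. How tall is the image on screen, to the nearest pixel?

3578 px

1.43:1 IMAX (1.430) > square (1.000), so the image fills the width.
Content height = 5116 / 1.430 ≈ 3577.62 px.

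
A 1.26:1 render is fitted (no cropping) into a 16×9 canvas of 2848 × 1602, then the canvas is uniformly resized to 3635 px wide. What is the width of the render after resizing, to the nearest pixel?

2576 px

At 2848×1602 the render is height-limited, so width = 1602 × 1.260 ≈ 2018.52 px.
The frame scales by 3635/2848 = 1.2763; 2018.52 × 1.2763 ≈ 2576.31 px.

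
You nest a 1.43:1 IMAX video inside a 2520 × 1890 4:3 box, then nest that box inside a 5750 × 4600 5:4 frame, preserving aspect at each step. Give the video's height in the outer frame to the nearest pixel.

First fit — 1.43:1 IMAX into 2520×1890 spans the width: 2520.00 × 1762.24.
4:3 in 5750×4600: fills the width, so the intermediate becomes 5750.00 × 4312.50 — a scale of ×2.2817.
So the video's height is 1762.24 × 2.2817 ≈ 4020.98.

4021 px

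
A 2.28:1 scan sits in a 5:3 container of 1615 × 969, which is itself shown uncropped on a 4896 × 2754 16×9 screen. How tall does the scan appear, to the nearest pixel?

2013 px

2.28:1 in 1615×969: fills the width, so the scan is 1615.00 × 708.33.
5:3 in 4896×2754: fills the height, so the intermediate becomes 4590.00 × 2754.00 — a scale of ×2.8421.
The scan scales with it: height 708.33 × 2.8421 ≈ 2013.16.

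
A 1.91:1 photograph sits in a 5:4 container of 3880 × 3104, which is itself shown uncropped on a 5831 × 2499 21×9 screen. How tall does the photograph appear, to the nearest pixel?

1635 px

First fit — 1.91:1 into 3880×3104 spans the width: 3880.00 × 2031.41.
Second fit — the 5:4 canvas into 5831×2499 spans the height: 3123.75 × 2499.00 (×0.8051 from 3880×3104).
Applying the same ×0.8051: 2031.41 → 1635.47.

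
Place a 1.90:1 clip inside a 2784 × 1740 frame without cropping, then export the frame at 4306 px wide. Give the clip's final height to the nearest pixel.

In the 2784×1740 frame the clip fills the width: height = 2784 / 1.900 ≈ 1465.26 px.
Scaling 2784 → 4306 is ×1.5467, so the height becomes 1465.26 × 1.5467 ≈ 2266.32 px.

2266 px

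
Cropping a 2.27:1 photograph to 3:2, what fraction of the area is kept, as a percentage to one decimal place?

The height stays; only width is cut (since 3:2 is narrower than 2.27:1).
(1.500)/(2.270) ≈ 0.661 of the area survives.

66.1%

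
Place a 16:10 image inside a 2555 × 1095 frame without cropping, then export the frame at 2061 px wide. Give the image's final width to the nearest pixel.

In the 2555×1095 frame the image fills the height: width = 1095 × 16/10 ≈ 1752.00 px.
Scaling 2555 → 2061 is ×0.8067, so the width becomes 1752.00 × 0.8067 ≈ 1413.26 px.

1413 px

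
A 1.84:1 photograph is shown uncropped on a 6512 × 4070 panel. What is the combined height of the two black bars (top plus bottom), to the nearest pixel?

Since 1.840 > 1.600, the photograph is width-limited.
That makes the image 3539.13 px tall (6512 / 1.840).
Black = 4070 − 3539.13 = 530.87 px.

531 px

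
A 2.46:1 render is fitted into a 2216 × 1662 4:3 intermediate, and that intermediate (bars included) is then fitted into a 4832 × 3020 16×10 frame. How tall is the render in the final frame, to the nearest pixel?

Inside the 2216×1662 canvas the render is width-limited at 2216.00 × 900.81.
The 4:3 canvas is height-limited in 4832×3020, giving 4026.67 × 3020.00; scale factor 1.8171.
The render scales with it: height 900.81 × 1.8171 ≈ 1636.86.

1637 px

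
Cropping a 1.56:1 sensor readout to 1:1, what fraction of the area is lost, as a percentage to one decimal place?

35.9%

The height stays; only width is cut (since 1:1 is narrower than 1.56:1).
Fraction kept = (1.000)/(1.560) ≈ 64.10%, so 35.90% is lost.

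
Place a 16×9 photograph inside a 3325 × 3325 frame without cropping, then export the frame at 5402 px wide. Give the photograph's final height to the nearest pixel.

3039 px

At 3325×3325 the photograph is width-limited, so height = 3325 × 9/16 ≈ 1870.31 px.
Resizing to 5402 px wide multiplies everything by 1.6247: 1870.31 → 3038.62 px.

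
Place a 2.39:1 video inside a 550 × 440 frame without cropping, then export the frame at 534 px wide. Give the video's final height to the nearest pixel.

At 550×440 the video is width-limited, so height = 550 / 2.390 ≈ 230.13 px.
Scaling 550 → 534 is ×0.9709, so the height becomes 230.13 × 0.9709 ≈ 223.43 px.

223 px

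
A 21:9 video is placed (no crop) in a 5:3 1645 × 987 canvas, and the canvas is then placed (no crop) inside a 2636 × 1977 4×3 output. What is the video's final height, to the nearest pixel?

1130 px

21:9 in 1645×987: fills the width, so the video is 1645.00 × 705.00.
The 5:3 canvas is width-limited in 2636×1977, giving 2636.00 × 1581.60; scale factor 1.6024.
The video scales with it: height 705.00 × 1.6024 ≈ 1129.71.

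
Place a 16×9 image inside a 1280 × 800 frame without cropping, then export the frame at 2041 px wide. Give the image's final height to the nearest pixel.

At 1280×800 the image is width-limited, so height = 1280 × 9/16 ≈ 720.00 px.
The frame scales by 2041/1280 = 1.5945; 720.00 × 1.5945 ≈ 1148.06 px.

1148 px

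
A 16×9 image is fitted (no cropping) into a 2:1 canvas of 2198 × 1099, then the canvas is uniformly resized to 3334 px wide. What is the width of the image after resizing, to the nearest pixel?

2964 px

In the 2198×1099 frame the image fills the height: width = 1099 × 16/9 ≈ 1953.78 px.
Scaling 2198 → 3334 is ×1.5168, so the width becomes 1953.78 × 1.5168 ≈ 2963.56 px.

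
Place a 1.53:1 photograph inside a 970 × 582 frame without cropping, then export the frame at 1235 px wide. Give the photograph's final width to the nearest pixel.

In the 970×582 frame the photograph fills the height: width = 582 × 1.530 ≈ 890.46 px.
The frame scales by 1235/970 = 1.2732; 890.46 × 1.2732 ≈ 1133.73 px.

1134 px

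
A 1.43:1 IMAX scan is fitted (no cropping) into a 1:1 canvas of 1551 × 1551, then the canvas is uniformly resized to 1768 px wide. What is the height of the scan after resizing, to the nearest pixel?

In the 1551×1551 frame the scan fills the width: height = 1551 / 1.430 ≈ 1084.62 px.
Resizing to 1768 px wide multiplies everything by 1.1399: 1084.62 → 1236.36 px.

1236 px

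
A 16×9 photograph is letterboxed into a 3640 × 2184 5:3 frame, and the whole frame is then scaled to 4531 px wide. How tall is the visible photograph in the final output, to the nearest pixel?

In the 3640×2184 frame the photograph fills the width: height = 3640 × 9/16 ≈ 2047.50 px.
Resizing to 4531 px wide multiplies everything by 1.2448: 2047.50 → 2548.69 px.

2549 px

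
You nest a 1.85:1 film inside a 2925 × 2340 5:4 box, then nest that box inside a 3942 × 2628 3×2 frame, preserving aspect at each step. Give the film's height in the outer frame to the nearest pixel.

Inside the 2925×2340 canvas the film is width-limited at 2925.00 × 1581.08.
5:4 in 3942×2628: fills the height, so the intermediate becomes 3285.00 × 2628.00 — a scale of ×1.1231.
The film scales with it: height 1581.08 × 1.1231 ≈ 1775.68.

1776 px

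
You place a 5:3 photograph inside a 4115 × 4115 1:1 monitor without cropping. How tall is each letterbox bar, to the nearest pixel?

823 px

5:3 is wider than 1:1, so it spans the full width.
The photograph is 4115 × 3/5 ≈ 2469.00 px tall.
Leftover height: 4115 − 2469.00 = 1646.00 px → 823.00 each side.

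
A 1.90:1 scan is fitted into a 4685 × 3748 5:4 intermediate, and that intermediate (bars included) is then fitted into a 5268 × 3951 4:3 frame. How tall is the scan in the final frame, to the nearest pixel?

Inside the 4685×3748 canvas the scan is width-limited at 4685.00 × 2465.79.
The 5:4 canvas is height-limited in 5268×3951, giving 4938.75 × 3951.00; scale factor 1.0542.
So the scan's height is 2465.79 × 1.0542 ≈ 2599.34.

2599 px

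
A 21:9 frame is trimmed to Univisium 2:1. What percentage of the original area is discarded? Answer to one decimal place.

The height stays; only width is cut (since Univisium 2:1 is narrower than 21:9).
Fraction kept = (2.000)/(2.333) ≈ 85.71%, so 14.29% is lost.

14.3%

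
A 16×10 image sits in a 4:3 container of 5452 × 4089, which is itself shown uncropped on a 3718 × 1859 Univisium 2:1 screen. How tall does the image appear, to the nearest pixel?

First fit — 16×10 into 5452×4089 spans the width: 5452.00 × 3407.50.
The 4:3 canvas is height-limited in 3718×1859, giving 2478.67 × 1859.00; scale factor 0.4546.
Applying the same ×0.4546: 3407.50 → 1549.17.

1549 px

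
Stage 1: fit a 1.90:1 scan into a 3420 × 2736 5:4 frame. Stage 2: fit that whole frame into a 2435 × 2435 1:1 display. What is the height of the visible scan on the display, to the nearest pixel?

1282 px

First fit — 1.90:1 into 3420×2736 spans the width: 3420.00 × 1800.00.
5:4 in 2435×2435: fills the width, so the intermediate becomes 2435.00 × 1948.00 — a scale of ×0.7120.
The scan scales with it: height 1800.00 × 0.7120 ≈ 1281.58.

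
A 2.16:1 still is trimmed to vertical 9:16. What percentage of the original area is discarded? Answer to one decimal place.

The height stays; only width is cut (since vertical 9:16 is narrower than 2.16:1).
Fraction kept = (0.562)/(2.160) ≈ 26.04%, so 73.96% is lost.

74.0%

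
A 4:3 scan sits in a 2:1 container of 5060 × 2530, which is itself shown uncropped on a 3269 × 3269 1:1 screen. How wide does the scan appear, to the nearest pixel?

2179 px

4:3 in 5060×2530: fills the height, so the scan is 3373.33 × 2530.00.
2:1 in 3269×3269: fills the width, so the intermediate becomes 3269.00 × 1634.50 — a scale of ×0.6460.
So the scan's width is 3373.33 × 0.6460 ≈ 2179.33.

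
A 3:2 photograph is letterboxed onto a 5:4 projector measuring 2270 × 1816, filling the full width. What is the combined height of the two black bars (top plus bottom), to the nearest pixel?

That makes the image 1513.33 px tall (2270 × 2/3).
Leftover height: 1816 − 1513.33 = 302.67 px.

303 px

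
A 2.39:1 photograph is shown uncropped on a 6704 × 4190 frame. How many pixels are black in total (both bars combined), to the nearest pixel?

9284900 pixels

2.39:1 (2.390) > 16×10 (1.600), so the photograph fills the width.
Content height = 6704 / 2.390 ≈ 2805.0209 px.
4190 − 2805.0209 = 1384.9791 px of bars.
Bar area = 1384.9791 × 6704 ≈ 9284900 px.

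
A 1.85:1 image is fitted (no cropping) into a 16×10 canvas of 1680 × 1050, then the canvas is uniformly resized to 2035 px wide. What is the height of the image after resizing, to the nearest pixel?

Fitted into 1680×1050, the image spans the width; its height is 1680 / 1.850 ≈ 908.11 px.
Resizing to 2035 px wide multiplies everything by 1.2113: 908.11 → 1100.00 px.

1100 px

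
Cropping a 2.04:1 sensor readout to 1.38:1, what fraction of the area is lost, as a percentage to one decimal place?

1.38:1 is narrower than 2.04:1, so the crop keeps the full height and trims the width.
(1.380)/(2.040) ≈ 0.676 of the area survives, leaving 32.35% discarded.

32.4%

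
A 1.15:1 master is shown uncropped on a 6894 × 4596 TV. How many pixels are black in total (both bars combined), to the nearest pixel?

7393126 pixels

1.15:1 is narrower than 3:2, so it spans the full height.
That makes the image 5285.4000 px wide (4596 × 1.150).
6894 − 5285.4000 = 1608.6000 px of bars.
Across the 4596-px span: 1608.6000 × 4596 ≈ 7393126 px.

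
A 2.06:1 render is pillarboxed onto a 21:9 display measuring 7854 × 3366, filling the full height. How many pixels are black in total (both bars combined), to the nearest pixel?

That makes the image 6933.9600 px wide (3366 × 2.060).
Leftover width: 7854 − 6933.9600 = 920.0400 px.
Bar area = 920.0400 × 3366 ≈ 3096855 px.

3096855 pixels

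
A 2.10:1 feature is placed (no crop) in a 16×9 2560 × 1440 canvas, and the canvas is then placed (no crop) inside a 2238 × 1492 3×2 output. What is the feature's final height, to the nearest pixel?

2.10:1 in 2560×1440: fills the width, so the feature is 2560.00 × 1219.05.
16×9 in 2238×1492: fills the width, so the intermediate becomes 2238.00 × 1258.88 — a scale of ×0.8742.
Applying the same ×0.8742: 1219.05 → 1065.71.

1066 px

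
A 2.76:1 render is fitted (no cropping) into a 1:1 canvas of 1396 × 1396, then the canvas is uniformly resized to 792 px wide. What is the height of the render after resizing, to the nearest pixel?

Fitted into 1396×1396, the render spans the width; its height is 1396 / 2.760 ≈ 505.80 px.
Resizing to 792 px wide multiplies everything by 0.5673: 505.80 → 286.96 px.

287 px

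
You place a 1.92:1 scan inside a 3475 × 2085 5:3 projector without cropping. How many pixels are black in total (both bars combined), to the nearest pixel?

955987 pixels

1.92:1 (1.920) > 5:3 (1.667), so the scan fills the width.
The scan is 3475 / 1.920 ≈ 1809.8958 px tall.
2085 − 1809.8958 = 275.1042 px of bars.
Bar area = 275.1042 × 3475 ≈ 955987 px.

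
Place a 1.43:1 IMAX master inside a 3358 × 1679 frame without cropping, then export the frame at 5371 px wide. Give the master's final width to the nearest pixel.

3840 px

In the 3358×1679 frame the master fills the height: width = 1679 × 1.430 ≈ 2400.97 px.
Scaling 3358 → 5371 is ×1.5995, so the width becomes 2400.97 × 1.5995 ≈ 3840.26 px.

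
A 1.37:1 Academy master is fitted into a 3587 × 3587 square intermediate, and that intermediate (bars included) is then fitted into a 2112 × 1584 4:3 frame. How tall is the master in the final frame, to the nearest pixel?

1156 px

1.37:1 Academy in 3587×3587: fills the width, so the master is 3587.00 × 2618.25.
Second fit — the square canvas into 2112×1584 spans the height: 1584.00 × 1584.00 (×0.4416 from 3587×3587).
The master scales with it: height 2618.25 × 0.4416 ≈ 1156.20.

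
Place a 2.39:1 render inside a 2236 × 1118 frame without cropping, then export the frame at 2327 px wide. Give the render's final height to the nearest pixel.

Fitted into 2236×1118, the render spans the width; its height is 2236 / 2.390 ≈ 935.56 px.
Scaling 2236 → 2327 is ×1.0407, so the height becomes 935.56 × 1.0407 ≈ 973.64 px.

974 px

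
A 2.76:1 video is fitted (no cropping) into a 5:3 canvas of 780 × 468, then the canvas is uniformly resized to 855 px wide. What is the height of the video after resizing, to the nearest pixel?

310 px

In the 780×468 frame the video fills the width: height = 780 / 2.760 ≈ 282.61 px.
Resizing to 855 px wide multiplies everything by 1.0962: 282.61 → 309.78 px.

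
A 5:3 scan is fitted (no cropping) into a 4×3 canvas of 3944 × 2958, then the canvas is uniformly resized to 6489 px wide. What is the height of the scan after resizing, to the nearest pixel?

Fitted into 3944×2958, the scan spans the width; its height is 3944 × 3/5 ≈ 2366.40 px.
The frame scales by 6489/3944 = 1.6453; 2366.40 × 1.6453 ≈ 3893.40 px.

3893 px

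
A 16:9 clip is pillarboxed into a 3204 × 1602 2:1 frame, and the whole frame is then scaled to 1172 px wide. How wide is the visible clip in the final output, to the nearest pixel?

1042 px

In the 3204×1602 frame the clip fills the height: width = 1602 × 16/9 ≈ 2848.00 px.
The frame scales by 1172/3204 = 0.3658; 2848.00 × 0.3658 ≈ 1041.78 px.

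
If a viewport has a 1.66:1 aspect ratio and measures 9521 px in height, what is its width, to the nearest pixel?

Width = 9521 × 1.660 = 15804.86.

15805 px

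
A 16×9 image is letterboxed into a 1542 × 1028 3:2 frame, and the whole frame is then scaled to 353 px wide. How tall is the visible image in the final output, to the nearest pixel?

In the 1542×1028 frame the image fills the width: height = 1542 × 9/16 ≈ 867.38 px.
The frame scales by 353/1542 = 0.2289; 867.38 × 0.2289 ≈ 198.56 px.

199 px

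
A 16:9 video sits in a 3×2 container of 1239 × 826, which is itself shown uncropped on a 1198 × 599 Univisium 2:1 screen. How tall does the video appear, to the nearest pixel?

First fit — 16:9 into 1239×826 spans the width: 1239.00 × 696.94.
The 3×2 canvas is height-limited in 1198×599, giving 898.50 × 599.00; scale factor 0.7252.
So the video's height is 696.94 × 0.7252 ≈ 505.41.

505 px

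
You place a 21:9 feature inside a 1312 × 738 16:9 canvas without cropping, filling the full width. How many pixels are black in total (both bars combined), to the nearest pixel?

230537 pixels

The feature is 1312 × 9/21 ≈ 562.2857 px tall.
Black = 738 − 562.2857 = 175.7143 px.
Bar area = 175.7143 × 1312 ≈ 230537 px.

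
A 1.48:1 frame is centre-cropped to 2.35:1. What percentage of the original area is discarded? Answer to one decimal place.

2.35:1 is wider than 1.48:1, so the crop keeps the full width and trims the height.
(1.480)/(2.350) ≈ 0.630 of the area survives, leaving 37.02% discarded.

37.0%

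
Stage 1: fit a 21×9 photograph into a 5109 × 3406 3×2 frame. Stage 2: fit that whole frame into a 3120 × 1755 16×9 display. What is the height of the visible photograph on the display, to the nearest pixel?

1128 px

First fit — 21×9 into 5109×3406 spans the width: 5109.00 × 2189.57.
The 3×2 canvas is height-limited in 3120×1755, giving 2632.50 × 1755.00; scale factor 0.5153.
So the photograph's height is 2189.57 × 0.5153 ≈ 1128.21.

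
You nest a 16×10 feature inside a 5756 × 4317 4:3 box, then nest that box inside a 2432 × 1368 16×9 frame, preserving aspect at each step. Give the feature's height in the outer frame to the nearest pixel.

Inside the 5756×4317 canvas the feature is width-limited at 5756.00 × 3597.50.
The 4:3 canvas is height-limited in 2432×1368, giving 1824.00 × 1368.00; scale factor 0.3169.
So the feature's height is 3597.50 × 0.3169 ≈ 1140.00.

1140 px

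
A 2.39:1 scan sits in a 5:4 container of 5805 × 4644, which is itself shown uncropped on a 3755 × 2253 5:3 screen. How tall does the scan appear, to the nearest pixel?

First fit — 2.39:1 into 5805×4644 spans the width: 5805.00 × 2428.87.
The 5:4 canvas is height-limited in 3755×2253, giving 2816.25 × 2253.00; scale factor 0.4851.
So the scan's height is 2428.87 × 0.4851 ≈ 1178.35.

1178 px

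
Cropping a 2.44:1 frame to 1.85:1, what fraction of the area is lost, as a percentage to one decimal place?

24.2%

1.85:1 is narrower than 2.44:1, so the crop keeps the full height and trims the width.
Fraction kept = (1.850)/(2.440) ≈ 75.82%, so 24.18% is lost.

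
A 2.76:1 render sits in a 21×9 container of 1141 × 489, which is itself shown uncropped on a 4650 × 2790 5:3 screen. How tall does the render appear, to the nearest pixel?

2.76:1 in 1141×489: fills the width, so the render is 1141.00 × 413.41.
21×9 in 4650×2790: fills the width, so the intermediate becomes 4650.00 × 1992.86 — a scale of ×4.0754.
Applying the same ×4.0754: 413.41 → 1684.78.

1685 px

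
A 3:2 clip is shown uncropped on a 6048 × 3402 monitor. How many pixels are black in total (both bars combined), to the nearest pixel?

3:2 (1.500) < 16×9 (1.778), so the clip fills the height.
The clip is 3402 × 3/2 ≈ 5103.0000 px wide.
6048 − 5103.0000 = 945.0000 px of bars.
That's 945.0000 × 3402 ≈ 3214890 black pixels.

3214890 pixels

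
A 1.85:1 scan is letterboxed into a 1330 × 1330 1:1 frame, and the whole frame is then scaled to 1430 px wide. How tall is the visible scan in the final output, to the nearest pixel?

Fitted into 1330×1330, the scan spans the width; its height is 1330 / 1.850 ≈ 718.92 px.
The frame scales by 1430/1330 = 1.0752; 718.92 × 1.0752 ≈ 772.97 px.

773 px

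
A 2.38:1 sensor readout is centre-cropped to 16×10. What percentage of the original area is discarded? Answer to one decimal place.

32.8%

Going from 2.38:1 to 16×10 means cutting width while keeping height.
Area ratio = (1.600)/(2.380) = 67.23%; the remaining 32.77% is cropped out.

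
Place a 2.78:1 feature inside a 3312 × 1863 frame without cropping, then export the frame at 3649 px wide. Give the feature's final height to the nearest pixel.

At 3312×1863 the feature is width-limited, so height = 3312 / 2.780 ≈ 1191.37 px.
The frame scales by 3649/3312 = 1.1018; 1191.37 × 1.1018 ≈ 1312.59 px.

1313 px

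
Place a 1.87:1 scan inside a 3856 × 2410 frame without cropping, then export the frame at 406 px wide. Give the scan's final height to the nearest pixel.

217 px

In the 3856×2410 frame the scan fills the width: height = 3856 / 1.870 ≈ 2062.03 px.
Scaling 3856 → 406 is ×0.1053, so the height becomes 2062.03 × 0.1053 ≈ 217.11 px.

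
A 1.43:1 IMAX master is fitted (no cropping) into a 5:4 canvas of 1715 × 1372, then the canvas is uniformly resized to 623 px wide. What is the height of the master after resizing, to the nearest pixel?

In the 1715×1372 frame the master fills the width: height = 1715 / 1.430 ≈ 1199.30 px.
Resizing to 623 px wide multiplies everything by 0.3633: 1199.30 → 435.66 px.

436 px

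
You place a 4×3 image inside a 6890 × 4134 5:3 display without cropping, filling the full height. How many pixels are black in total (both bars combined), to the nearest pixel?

5696652 pixels

That makes the image 5512.0000 px wide (4134 × 4/3).
Leftover width: 6890 − 5512.0000 = 1378.0000 px.
Across the 4134-px span: 1378.0000 × 4134 ≈ 5696652 px.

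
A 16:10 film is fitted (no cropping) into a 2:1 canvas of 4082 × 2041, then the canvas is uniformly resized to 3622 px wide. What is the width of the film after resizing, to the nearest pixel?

Fitted into 4082×2041, the film spans the height; its width is 2041 × 16/10 ≈ 3265.60 px.
The frame scales by 3622/4082 = 0.8873; 3265.60 × 0.8873 ≈ 2897.60 px.

2898 px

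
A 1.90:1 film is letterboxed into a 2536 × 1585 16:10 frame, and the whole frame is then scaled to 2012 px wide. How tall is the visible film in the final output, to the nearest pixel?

1059 px

In the 2536×1585 frame the film fills the width: height = 2536 / 1.900 ≈ 1334.74 px.
Scaling 2536 → 2012 is ×0.7934, so the height becomes 1334.74 × 0.7934 ≈ 1058.95 px.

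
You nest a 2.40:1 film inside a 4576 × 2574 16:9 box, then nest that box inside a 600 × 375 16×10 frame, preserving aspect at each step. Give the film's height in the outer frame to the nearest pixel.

Inside the 4576×2574 canvas the film is width-limited at 4576.00 × 1906.67.
16:9 in 600×375: fills the width, so the intermediate becomes 600.00 × 337.50 — a scale of ×0.1311.
Applying the same ×0.1311: 1906.67 → 250.00.

250 px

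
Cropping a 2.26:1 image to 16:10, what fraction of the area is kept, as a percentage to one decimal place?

70.8%

Going from 2.26:1 to 16:10 means cutting width while keeping height.
Area ratio = (1.600)/(2.260) = 70.80% retained.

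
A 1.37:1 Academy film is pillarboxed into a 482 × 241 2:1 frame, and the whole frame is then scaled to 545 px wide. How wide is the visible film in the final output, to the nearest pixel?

373 px

At 482×241 the film is height-limited, so width = 241 × 1.370 ≈ 330.17 px.
The frame scales by 545/482 = 1.1307; 330.17 × 1.1307 ≈ 373.32 px.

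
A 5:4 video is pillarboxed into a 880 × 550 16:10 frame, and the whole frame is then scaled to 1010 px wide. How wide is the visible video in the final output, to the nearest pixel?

789 px

In the 880×550 frame the video fills the height: width = 550 × 5/4 ≈ 687.50 px.
Resizing to 1010 px wide multiplies everything by 1.1477: 687.50 → 789.06 px.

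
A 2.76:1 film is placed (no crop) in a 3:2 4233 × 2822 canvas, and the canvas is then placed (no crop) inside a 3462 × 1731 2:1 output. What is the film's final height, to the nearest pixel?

941 px

First fit — 2.76:1 into 4233×2822 spans the width: 4233.00 × 1533.70.
The 3:2 canvas is height-limited in 3462×1731, giving 2596.50 × 1731.00; scale factor 0.6134.
Applying the same ×0.6134: 1533.70 → 940.76.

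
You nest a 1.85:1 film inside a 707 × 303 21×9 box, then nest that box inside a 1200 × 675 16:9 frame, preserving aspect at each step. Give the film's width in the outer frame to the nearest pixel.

951 px

First fit — 1.85:1 into 707×303 spans the height: 560.55 × 303.00.
Second fit — the 21×9 canvas into 1200×675 spans the width: 1200.00 × 514.29 (×1.6973 from 707×303).
So the film's width is 560.55 × 1.6973 ≈ 951.43.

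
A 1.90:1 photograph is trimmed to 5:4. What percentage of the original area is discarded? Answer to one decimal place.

34.2%

The height stays; only width is cut (since 5:4 is narrower than 1.90:1).
(1.250)/(1.900) ≈ 0.658 of the area survives, leaving 34.21% discarded.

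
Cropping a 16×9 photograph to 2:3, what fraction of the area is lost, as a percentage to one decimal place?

The height stays; only width is cut (since 2:3 is narrower than 16×9).
Fraction kept = (0.667)/(1.778) ≈ 37.50%, so 62.50% is lost.

62.5%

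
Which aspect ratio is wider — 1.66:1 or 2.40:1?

1.66 and 2.4; 2.4 > 1.66.

2.40:1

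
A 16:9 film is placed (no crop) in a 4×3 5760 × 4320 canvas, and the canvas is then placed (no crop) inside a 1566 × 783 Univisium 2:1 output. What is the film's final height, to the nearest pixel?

587 px

First fit — 16:9 into 5760×4320 spans the width: 5760.00 × 3240.00.
Second fit — the 4×3 canvas into 1566×783 spans the height: 1044.00 × 783.00 (×0.1812 from 5760×4320).
Applying the same ×0.1812: 3240.00 → 587.25.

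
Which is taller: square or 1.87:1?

square = 1 and 1.87; 1.87 > 1. The smaller width-to-height ratio is the taller frame.

square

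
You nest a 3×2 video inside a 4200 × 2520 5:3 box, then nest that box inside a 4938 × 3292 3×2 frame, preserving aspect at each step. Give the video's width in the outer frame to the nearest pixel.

First fit — 3×2 into 4200×2520 spans the height: 3780.00 × 2520.00.
Second fit — the 5:3 canvas into 4938×3292 spans the width: 4938.00 × 2962.80 (×1.1757 from 4200×2520).
So the video's width is 3780.00 × 1.1757 ≈ 4444.20.

4444 px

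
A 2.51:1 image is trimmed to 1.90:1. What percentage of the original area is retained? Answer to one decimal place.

The height stays; only width is cut (since 1.90:1 is narrower than 2.51:1).
Fraction kept = (1.900)/(2.510) ≈ 75.70%.

75.7%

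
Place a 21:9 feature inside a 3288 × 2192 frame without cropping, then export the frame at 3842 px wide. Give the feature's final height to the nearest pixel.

At 3288×2192 the feature is width-limited, so height = 3288 × 9/21 ≈ 1409.14 px.
Scaling 3288 → 3842 is ×1.1685, so the height becomes 1409.14 × 1.1685 ≈ 1646.57 px.

1647 px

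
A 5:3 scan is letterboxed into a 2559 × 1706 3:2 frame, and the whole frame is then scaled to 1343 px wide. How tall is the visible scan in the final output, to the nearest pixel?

At 2559×1706 the scan is width-limited, so height = 2559 × 3/5 ≈ 1535.40 px.
Resizing to 1343 px wide multiplies everything by 0.5248: 1535.40 → 805.80 px.

806 px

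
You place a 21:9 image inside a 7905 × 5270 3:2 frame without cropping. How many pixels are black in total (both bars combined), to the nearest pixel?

14878339 pixels

Since 2.333 > 1.500, the image is width-limited.
That makes the image 3387.8571 px tall (7905 × 9/21).
5270 − 3387.8571 = 1882.1429 px of bars.
Bar area = 1882.1429 × 7905 ≈ 14878339 px.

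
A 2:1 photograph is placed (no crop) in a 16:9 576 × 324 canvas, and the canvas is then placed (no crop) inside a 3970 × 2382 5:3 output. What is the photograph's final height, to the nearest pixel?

1985 px

Inside the 576×324 canvas the photograph is width-limited at 576.00 × 288.00.
16:9 in 3970×2382: fills the width, so the intermediate becomes 3970.00 × 2233.12 — a scale of ×6.8924.
The photograph scales with it: height 288.00 × 6.8924 ≈ 1985.00.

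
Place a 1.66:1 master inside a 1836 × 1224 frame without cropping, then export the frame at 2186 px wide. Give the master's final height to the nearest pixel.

1317 px

Fitted into 1836×1224, the master spans the width; its height is 1836 / 1.660 ≈ 1106.02 px.
The frame scales by 2186/1836 = 1.1906; 1106.02 × 1.1906 ≈ 1316.87 px.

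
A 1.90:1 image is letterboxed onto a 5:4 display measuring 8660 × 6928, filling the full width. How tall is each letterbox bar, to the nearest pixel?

1185 px

Content height = 8660 / 1.900 ≈ 4557.89 px.
Black = 6928 − 4557.89 = 2370.11 px, or 1185.05 per bar.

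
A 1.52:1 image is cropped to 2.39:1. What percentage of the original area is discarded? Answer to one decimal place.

Going from 1.52:1 to 2.39:1 means cutting height while keeping width.
Area ratio = (1.520)/(2.390) = 63.60%; the remaining 36.40% is cropped out.

36.4%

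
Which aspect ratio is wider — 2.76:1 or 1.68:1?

2.76 and 1.68; 2.76 > 1.68.

2.76:1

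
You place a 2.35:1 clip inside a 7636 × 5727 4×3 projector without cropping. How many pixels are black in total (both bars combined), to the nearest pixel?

2.35:1 is wider than 4×3, so it spans the full width.
Content height = 7636 / 2.350 ≈ 3249.3617 px.
Leftover height: 5727 − 3249.3617 = 2477.6383 px.
Bar area = 2477.6383 × 7636 ≈ 18919246 px.

18919246 pixels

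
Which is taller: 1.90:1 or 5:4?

5:4

1.9 and 5:4 = 1.25; 1.9 > 1.25. The smaller width-to-height ratio is the taller frame.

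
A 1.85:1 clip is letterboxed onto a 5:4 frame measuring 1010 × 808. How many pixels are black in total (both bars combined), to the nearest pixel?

1.85:1 (1.850) > 5:4 (1.250), so the clip fills the width.
That makes the image 545.9459 px tall (1010 / 1.850).
808 − 545.9459 = 262.0541 px of bars.
Across the 1010-px span: 262.0541 × 1010 ≈ 264675 px.

264675 pixels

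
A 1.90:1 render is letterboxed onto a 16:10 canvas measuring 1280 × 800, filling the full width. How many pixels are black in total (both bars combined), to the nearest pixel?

161684 pixels

Content height = 1280 / 1.900 ≈ 673.6842 px.
800 − 673.6842 = 126.3158 px of bars.
Across the 1280-px span: 126.3158 × 1280 ≈ 161684 px.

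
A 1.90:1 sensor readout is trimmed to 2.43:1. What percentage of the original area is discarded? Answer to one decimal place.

21.8%

2.43:1 is wider than 1.90:1, so the crop keeps the full width and trims the height.
Area ratio = (1.900)/(2.430) = 78.19%; the remaining 21.81% is cropped out.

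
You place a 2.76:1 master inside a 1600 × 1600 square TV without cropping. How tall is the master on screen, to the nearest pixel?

2.76:1 is wider than square, so it spans the full width.
The master is 1600 / 2.760 ≈ 579.71 px tall.

580 px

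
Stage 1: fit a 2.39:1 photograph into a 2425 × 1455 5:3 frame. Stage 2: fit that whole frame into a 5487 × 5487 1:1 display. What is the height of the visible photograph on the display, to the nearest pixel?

2.39:1 in 2425×1455: fills the width, so the photograph is 2425.00 × 1014.64.
The 5:3 canvas is width-limited in 5487×5487, giving 5487.00 × 3292.20; scale factor 2.2627.
So the photograph's height is 1014.64 × 2.2627 ≈ 2295.82.

2296 px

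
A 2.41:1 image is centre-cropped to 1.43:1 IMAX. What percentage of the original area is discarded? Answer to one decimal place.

1.43:1 IMAX is narrower than 2.41:1, so the crop keeps the full height and trims the width.
Fraction kept = (1.430)/(2.410) ≈ 59.34%, so 40.66% is lost.

40.7%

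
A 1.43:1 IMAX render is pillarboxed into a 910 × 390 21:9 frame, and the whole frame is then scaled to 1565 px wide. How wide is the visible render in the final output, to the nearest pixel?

Fitted into 910×390, the render spans the height; its width is 390 × 1.430 ≈ 557.70 px.
The frame scales by 1565/910 = 1.7198; 557.70 × 1.7198 ≈ 959.12 px.

959 px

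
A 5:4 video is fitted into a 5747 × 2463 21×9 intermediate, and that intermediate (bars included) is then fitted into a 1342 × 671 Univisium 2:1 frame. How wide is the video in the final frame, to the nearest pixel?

First fit — 5:4 into 5747×2463 spans the height: 3078.75 × 2463.00.
Second fit — the 21×9 canvas into 1342×671 spans the width: 1342.00 × 575.14 (×0.2335 from 5747×2463).
So the video's width is 3078.75 × 0.2335 ≈ 718.93.

719 px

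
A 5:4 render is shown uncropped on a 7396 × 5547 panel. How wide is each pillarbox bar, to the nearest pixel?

5:4 is narrower than 4:3, so it spans the full height.
Content width = 5547 × 5/4 ≈ 6933.75 px.
Leftover width: 7396 − 6933.75 = 462.25 px → 231.12 each side.

231 px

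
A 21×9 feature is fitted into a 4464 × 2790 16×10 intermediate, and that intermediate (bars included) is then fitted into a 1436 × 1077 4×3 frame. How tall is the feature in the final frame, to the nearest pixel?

Inside the 4464×2790 canvas the feature is width-limited at 4464.00 × 1913.14.
16×10 in 1436×1077: fills the width, so the intermediate becomes 1436.00 × 897.50 — a scale of ×0.3217.
Applying the same ×0.3217: 1913.14 → 615.43.

615 px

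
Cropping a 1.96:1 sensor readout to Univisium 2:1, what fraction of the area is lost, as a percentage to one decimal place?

Going from 1.96:1 to Univisium 2:1 means cutting height while keeping width.
Fraction kept = (1.960)/(2.000) ≈ 98.00%, so 2.00% is lost.

2.0%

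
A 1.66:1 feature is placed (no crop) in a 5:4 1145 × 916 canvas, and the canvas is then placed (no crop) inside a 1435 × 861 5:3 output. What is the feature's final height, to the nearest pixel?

648 px

1.66:1 in 1145×916: fills the width, so the feature is 1145.00 × 689.76.
Second fit — the 5:4 canvas into 1435×861 spans the height: 1076.25 × 861.00 (×0.9400 from 1145×916).
The feature scales with it: height 689.76 × 0.9400 ≈ 648.34.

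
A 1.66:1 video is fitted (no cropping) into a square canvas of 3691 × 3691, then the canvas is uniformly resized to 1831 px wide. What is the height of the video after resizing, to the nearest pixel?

1103 px

At 3691×3691 the video is width-limited, so height = 3691 / 1.660 ≈ 2223.49 px.
Resizing to 1831 px wide multiplies everything by 0.4961: 2223.49 → 1103.01 px.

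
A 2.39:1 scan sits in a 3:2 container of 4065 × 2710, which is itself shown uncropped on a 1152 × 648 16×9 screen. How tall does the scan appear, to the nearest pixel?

407 px

2.39:1 in 4065×2710: fills the width, so the scan is 4065.00 × 1700.84.
3:2 in 1152×648: fills the height, so the intermediate becomes 972.00 × 648.00 — a scale of ×0.2391.
So the scan's height is 1700.84 × 0.2391 ≈ 406.69.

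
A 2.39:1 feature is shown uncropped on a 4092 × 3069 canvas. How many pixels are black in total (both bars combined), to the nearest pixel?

2.39:1 is wider than 4:3, so it spans the full width.
That makes the image 1712.1339 px tall (4092 / 2.390).
Black = 3069 − 1712.1339 = 1356.8661 px.
That's 1356.8661 × 4092 ≈ 5552296 black pixels.

5552296 pixels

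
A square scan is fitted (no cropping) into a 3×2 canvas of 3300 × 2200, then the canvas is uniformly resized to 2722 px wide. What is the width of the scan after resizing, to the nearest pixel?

Fitted into 3300×2200, the scan spans the height; its width is 2200 × 1/1 ≈ 2200.00 px.
Scaling 3300 → 2722 is ×0.8248, so the width becomes 2200.00 × 0.8248 ≈ 1814.67 px.

1815 px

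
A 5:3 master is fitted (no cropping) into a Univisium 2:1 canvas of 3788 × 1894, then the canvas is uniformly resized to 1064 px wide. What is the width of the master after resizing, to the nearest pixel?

887 px

In the 3788×1894 frame the master fills the height: width = 1894 × 5/3 ≈ 3156.67 px.
Resizing to 1064 px wide multiplies everything by 0.2809: 3156.67 → 886.67 px.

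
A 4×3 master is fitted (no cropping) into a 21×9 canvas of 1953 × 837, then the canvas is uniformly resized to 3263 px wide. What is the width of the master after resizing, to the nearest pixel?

1865 px

At 1953×837 the master is height-limited, so width = 837 × 4/3 ≈ 1116.00 px.
The frame scales by 3263/1953 = 1.6708; 1116.00 × 1.6708 ≈ 1864.57 px.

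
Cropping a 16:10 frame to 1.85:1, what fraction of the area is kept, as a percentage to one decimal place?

1.85:1 is wider than 16:10, so the crop keeps the full width and trims the height.
(1.600)/(1.850) ≈ 0.865 of the area survives.

86.5%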